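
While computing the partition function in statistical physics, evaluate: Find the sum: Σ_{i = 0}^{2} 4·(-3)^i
Geometric series: S=a(1 - r^n)/(1 - r)
a=4, r=-3, n=3
S=4(1+27)/4=28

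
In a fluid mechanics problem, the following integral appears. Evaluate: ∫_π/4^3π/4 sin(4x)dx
Antiderivative: -cos(4x)/4
Evaluate at bounds: [-cos(4·3π/4)/4] - [-cos(4·π/4)/4]
= (-(-1)+(-1))/4 = 0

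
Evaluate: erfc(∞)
erfc(x)=1 - erf(x); erfc(∞)=1 - erf(∞)=1-1=0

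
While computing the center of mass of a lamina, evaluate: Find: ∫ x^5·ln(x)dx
By parts: u=ln(x), dv=x^5 dx
du=1/x dx, v=x^6/6
=x^6·ln(x)/6 - ∫ x^5/6 dx
=x^6·ln(x)/6 - x^6/36 + C

Answer: x^6(ln(x)/6 - 1/36) + C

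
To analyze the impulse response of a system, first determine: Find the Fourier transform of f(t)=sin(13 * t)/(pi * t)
sin(W*t)/(pi*t) = (W/pi)*sinc(W*t/pi) is the impulse response of the ideal low-pass filter with cutoff W (here W = 13).
Its Fourier transform is a rectangular function:
F(omega) = 1 for |omega| < 13, 0 otherwise

Answer: rect(omega/26) [i.e., 1 for |omega| < 13, 0 otherwise]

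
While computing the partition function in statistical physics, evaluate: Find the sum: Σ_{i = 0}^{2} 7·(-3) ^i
Geometric series: S=a(1 - r^n)/(1 - r)
a=7, r=-3, n=3
S=7(1 + 27)/4=49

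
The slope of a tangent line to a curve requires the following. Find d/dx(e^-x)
Chain rule: d/dx[e^u] = e^u · u' where u = -x
u' = -1

Answer: -1·e^-x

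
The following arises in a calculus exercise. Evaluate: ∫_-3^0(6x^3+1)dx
Step 1: Find antiderivative F(x)=(3/2)x^4 + x
Step 2: F(0) - F(-3)=0 - (237/2)=-237/2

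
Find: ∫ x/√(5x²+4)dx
Let u = 5x² + 4, du = 10x dx
∫ (1/10)·u^(-1/2) du = √u/5 + C

Answer: √(5x² + 4)/5 + C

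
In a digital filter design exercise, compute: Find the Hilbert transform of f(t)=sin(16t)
The Hilbert transform shifts each frequency component by -pi/2.
H{sin(wt)}=-cos(wt)
With w=16: H{sin(16t)}=-cos(16t)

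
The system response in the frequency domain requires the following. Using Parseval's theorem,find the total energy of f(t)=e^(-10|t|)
Parseval's theorem: E = integral |f(t)|^2 dt = (1/2pi) integral |F(omega)|^2 domega
E = integral_{-inf}^{inf} e^(-20|t|) dt = 2 * integral_0^inf e^(-20t) dt = 2/(2 * 10) = 1/10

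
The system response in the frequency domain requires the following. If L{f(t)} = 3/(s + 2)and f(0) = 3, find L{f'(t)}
L{f'(t)} = s·F(s) - f(0) = 3s/(s + 2) - 3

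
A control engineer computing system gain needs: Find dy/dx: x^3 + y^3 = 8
Differentiate: 3x^2 + 3y^2·(dy/dx) = 0
dy/dx = -3x^2/(3y^2)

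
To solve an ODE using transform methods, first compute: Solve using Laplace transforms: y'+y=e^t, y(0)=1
Take L: sY - 1+Y=1/(s-1)
Y(s+1)=1/(s-1)+1
Y=1/((s-1)(s+1))+1/(s+1)
Partial fractions: 1/((s-1)(s+1))=(1/2)/(s-1) - (1/2)/(s+1)
So Y=(1/2)/(s-1)+(1/2)/(s+1)
Inverse Laplace transform (L^(-1){1/(s-1)}=e^t, L^(-1){1/(s+1)}=e^(-t)):

Answer: y(t)=(1/2)·e^t+(1/2)·e^(-t)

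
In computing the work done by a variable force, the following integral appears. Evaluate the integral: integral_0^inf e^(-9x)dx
integral_0^inf e^(-9x) dx = [-1/9*e^(-9x)]_0^inf
= 0 - (-1/9) = 1/9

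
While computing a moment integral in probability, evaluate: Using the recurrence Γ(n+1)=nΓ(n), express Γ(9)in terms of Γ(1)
Γ(9) = 8Γ(8) = 8·7Γ(7) = ... = 8!·Γ(1) = 40320·Γ(1)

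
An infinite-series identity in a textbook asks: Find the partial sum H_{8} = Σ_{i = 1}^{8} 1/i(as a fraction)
H_8=1 + 1/2 + 1/3 + ... + 1/8
=761/280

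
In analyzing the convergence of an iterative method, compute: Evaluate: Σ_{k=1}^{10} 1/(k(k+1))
Partial fractions: 1/(k(k+1))=1/k - 1/(k+1)
Telescoping sum: 1(1-1/11)=1·10/11

Answer: 10/11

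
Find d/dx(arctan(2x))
d/dx[arctan(u)] = u'/(1+u²), u = 2x, u' = 2

Answer: 2/(1+4x²)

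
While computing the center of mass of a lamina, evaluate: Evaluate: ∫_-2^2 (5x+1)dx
Step 1: Find antiderivative F(x) = (5/2)x^2 + x
Step 2: F(2) - F(-2) = 12 - (8) = 4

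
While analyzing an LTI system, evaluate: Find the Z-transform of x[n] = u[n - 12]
Using the time-shift property: Z{u[n-12]}=z^(-12) * z/(z-1)
=z^(-11)/(z-1)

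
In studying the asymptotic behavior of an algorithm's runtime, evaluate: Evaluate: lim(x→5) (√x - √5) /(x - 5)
Multiply by conjugate (√x+√5)/(√x+√5):
= (x - 5)/((x - 5)(√x+√5)) = 1/(√x+√5)
As x → 5: 1/(2√5)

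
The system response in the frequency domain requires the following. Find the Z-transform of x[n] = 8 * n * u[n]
Z{n*u[n]} = z/(z-1)^2
By linearity: Z{8*n*u[n]} = 8z/(z-1)^2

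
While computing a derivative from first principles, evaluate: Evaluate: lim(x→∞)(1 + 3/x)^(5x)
Rewrite as [(1+3/x)^x]^5.
lim(1+3/x)^x=e^3, so limit=(e^3)^5=e^15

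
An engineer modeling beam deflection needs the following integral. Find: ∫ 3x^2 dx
Using power rule: ∫ 3x^2 dx=3/3 x^3+C=x^3+C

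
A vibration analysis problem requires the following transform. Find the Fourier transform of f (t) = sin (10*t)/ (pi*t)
sin(W*t)/(pi*t) = (W/pi)*sinc(W*t/pi) is the impulse response of the ideal low-pass filter with cutoff W (here W = 10).
Its Fourier transform is a rectangular function:
F(omega) = 1 for |omega| < 10, 0 otherwise

Answer: rect(omega/20) [i.e., 1 for |omega| < 10, 0 otherwise]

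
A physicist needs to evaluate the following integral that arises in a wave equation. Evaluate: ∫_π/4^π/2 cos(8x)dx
Antiderivative: sin(8x)/8
Evaluate at bounds: [sin(8·π/2)/8] - [sin(8·π/4)/8]
= ((0) - (0))/8 = 0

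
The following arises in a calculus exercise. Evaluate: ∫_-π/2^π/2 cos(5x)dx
Antiderivative: sin(5x)/5
Evaluate at bounds: [sin(5·π/2)/5] - [sin(5·-π/2)/5]
= ((1) - (-1))/5 = 2/5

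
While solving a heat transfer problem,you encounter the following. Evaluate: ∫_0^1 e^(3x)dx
Antiderivative: (1/3)e^(3x)
Evaluate: (1/3)(e^3 - 1)

Answer: (e^3 - 1)/3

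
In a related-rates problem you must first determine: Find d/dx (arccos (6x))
d/dx[arccos(u)]=-u'/√(1-u²), u=6x, u'=6

Answer: -6/√(1 - 36x²)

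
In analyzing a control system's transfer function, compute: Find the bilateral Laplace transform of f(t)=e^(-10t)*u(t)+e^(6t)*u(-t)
For e^(-10t)*u(t): L=1/(s+10), Re(s) > -10
For e^(6t)*u(-t): L=-1/(s-6), Re(s) < 6
Combined: F(s)=1/(s+10)-1/(s-6), -10 < Re(s) < 6

Answer: 1/(s+10)-1/(s-6), ROC: -10 < Re(s) < 6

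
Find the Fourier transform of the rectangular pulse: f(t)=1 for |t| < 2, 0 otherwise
F(omega)=integral from -2 to 2 of e^(-j*omega*t) dt
=2*sin(2*omega)/omega=4*sinc(2*omega/pi)

Answer: 2*sin(2*omega)/omega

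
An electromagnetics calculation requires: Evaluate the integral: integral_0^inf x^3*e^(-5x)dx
This is a Gamma integral. Substitute u = 5x (du = 5 dx):
integral_0^inf x^3*e^(-5x) dx = (1/5^4) integral_0^inf u^3*e^(-u) du
= Gamma(4)/5^4 = 3!/5^4 = 6/625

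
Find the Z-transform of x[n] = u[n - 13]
Using the time-shift property: Z{u[n-13]}=z^(-13)*z/(z-1)
=z^(-12)/(z-1)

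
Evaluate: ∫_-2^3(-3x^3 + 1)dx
Step 1: Find antiderivative F(x) = (-3/4)x^4 + x
Step 2: F(3) - F(-2) = -231/4 - (-14) = -175/4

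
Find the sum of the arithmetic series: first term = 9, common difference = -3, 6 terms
Last term: a_n = 9+(6-1)·-3 = -6
Sum = n(a_1+a_n)/2 = 6(9+(-6))/2 = 9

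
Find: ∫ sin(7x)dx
Using substitution u = 7x: ∫ sin(u) du/7 = -cos(u)/7+C

Answer: (-1/7)cos(7x)+C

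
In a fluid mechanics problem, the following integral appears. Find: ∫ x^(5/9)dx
Power rule: ∫ x^(5/9) dx=x^(14/9)/(14/9)+C

Answer: (9/14)·x^(14/9)+C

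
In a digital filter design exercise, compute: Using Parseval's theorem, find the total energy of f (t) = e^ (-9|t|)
Parseval's theorem: E = integral |f(t)|^2 dt = (1/2pi) integral |F(omega)|^2 domega
E = integral_{-inf}^{inf} e^(-18|t|) dt = 2*integral_0^inf e^(-18t) dt = 2/(2*9) = 1/9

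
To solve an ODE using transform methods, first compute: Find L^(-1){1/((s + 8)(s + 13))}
Partial fractions: 1/((s+8)(s+13)) = A/(s+8)+B/(s+13)
Cover-up: A = 1/(s+13)|_{s = -8} = 1/5; B = 1/(s+8)|_{s = -13} = -1/5
L^(-1) = (1/5)e^(-8t) - (1/5)e^(-13t)

Answer: (1/5)(e^(-8t) - e^(-13t))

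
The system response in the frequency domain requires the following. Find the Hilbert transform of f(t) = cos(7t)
The Hilbert transform shifts each frequency component by -pi/2.
H{cos(wt)}=sin(wt)
With w=7: H{cos(7t)}=sin(7t)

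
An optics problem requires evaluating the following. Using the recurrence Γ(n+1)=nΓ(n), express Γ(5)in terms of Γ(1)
Γ(5)=4Γ(4)=4·3Γ(3)=...=4!·Γ(1)=24·Γ(1)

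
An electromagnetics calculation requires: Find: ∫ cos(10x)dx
Using substitution u = 10x: ∫ cos(u) du/10 = sin(u)/10 + C

Answer: (1/10)sin(10x) + C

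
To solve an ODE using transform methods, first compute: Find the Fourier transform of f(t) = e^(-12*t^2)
The Fourier transform of a Gaussian e^(-a * t^2) is sqrt(pi/a) * e^(-omega^2/(4a)).
With a = 12: F(omega) = sqrt(pi/12) * e^(-omega^2/48)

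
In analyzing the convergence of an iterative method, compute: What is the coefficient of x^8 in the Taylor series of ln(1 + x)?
ln(1+x)=Σ (-1)^(n+1) x^n/n
Coefficient of x^8=(-1)^9/8=-1/8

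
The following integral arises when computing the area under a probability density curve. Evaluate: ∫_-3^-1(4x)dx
Step 1: Find antiderivative F(x) = 2x^2
Step 2: F(-1) - F(-3) = 2 - (18) = -16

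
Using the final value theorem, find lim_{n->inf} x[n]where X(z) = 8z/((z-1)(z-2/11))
Final value theorem: lim x[n] = lim_{z->1} (z-1)*X(z)
(z-1)*X(z) = 8z/(z-2/11)
As z->1: 8/(1 - 2/11) = 8/(9/11) = 88/9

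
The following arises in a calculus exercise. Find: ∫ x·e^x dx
Integration by parts: u = x, dv = e^x dx
du = dx, v = e^x
= x·e^x - ∫ e^x dx
= x·e^x - e^x + C

Answer: e^x(x - 1) + C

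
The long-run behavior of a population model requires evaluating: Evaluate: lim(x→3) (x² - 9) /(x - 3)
Factor: (x² - 9) = (x-3)(x + 3)
Cancel (x-3): lim(x→3) (x + 3) = 6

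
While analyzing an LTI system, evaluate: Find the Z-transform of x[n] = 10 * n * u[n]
Z{n*u[n]}=z/(z-1)^2
By linearity: Z{10*n*u[n]}=10z/(z-1)^2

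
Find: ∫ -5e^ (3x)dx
Since d/dx[e^(3x)] = 3e^(3x), we get -5/3 e^(3x)+C

Answer: (-5/3)e^(3x)+C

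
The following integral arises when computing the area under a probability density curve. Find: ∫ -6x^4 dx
Using power rule: ∫ -6x^4 dx = -6/5 x^5+C = (-6/5)x^5+C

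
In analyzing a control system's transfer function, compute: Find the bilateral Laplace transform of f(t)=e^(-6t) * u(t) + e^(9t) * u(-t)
For e^(-6t) * u(t): L = 1/(s + 6), Re(s) > -6
For e^(9t) * u(-t): L = -1/(s-9), Re(s) < 9
Combined: F(s) = 1/(s + 6) - 1/(s-9), -6 < Re(s) < 9

Answer: 1/(s + 6) - 1/(s-9), ROC: -6 < Re(s) < 9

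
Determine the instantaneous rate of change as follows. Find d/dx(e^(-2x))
Chain rule: d/dx[e^u] = e^u · u' where u = -2x
u' = -2

Answer: -2·e^(-2x)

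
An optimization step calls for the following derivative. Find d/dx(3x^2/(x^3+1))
Quotient rule: (f/g)' = (f'g - fg')/g²
f = 3x^2, f' = 6x
g = x^3+1, g' = 3x^2

Answer: (6x·(x^3+1)-9x^4)/(x^3+1)²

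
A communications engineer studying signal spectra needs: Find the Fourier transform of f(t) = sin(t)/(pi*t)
sin(W*t)/(pi*t)=(W/pi)*sinc(W*t/pi) is the impulse response of the ideal low-pass filter with cutoff W (here W=1).
Its Fourier transform is a rectangular function:
F(omega)=1 for |omega| < 1, 0 otherwise

Answer: rect(omega/2) [i.e., 1 for |omega| < 1, 0 otherwise]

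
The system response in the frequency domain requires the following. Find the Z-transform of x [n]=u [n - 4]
Using the time-shift property: Z{u[n-4]}=z^(-4)*z/(z-1)
=z^(-3)/(z-1)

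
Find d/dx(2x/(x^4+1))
Quotient rule: (f/g)' = (f'g - fg')/g²
f = 2x, f' = 2
g = x^4+1, g' = 4x^3

Answer: (2·(x^4+1)-8x^4)/(x^4+1)²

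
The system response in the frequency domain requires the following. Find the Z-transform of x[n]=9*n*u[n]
Z{n * u[n]}=z/(z-1)^2
By linearity: Z{9 * n * u[n]}=9z/(z-1)^2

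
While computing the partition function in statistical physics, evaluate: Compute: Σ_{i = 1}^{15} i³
Using formula: Σ i^3 = [n(n+1)/2]² = [15·16/2]² = 14400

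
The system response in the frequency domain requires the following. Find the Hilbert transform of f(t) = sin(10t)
The Hilbert transform shifts each frequency component by -pi/2.
H{sin(wt)} = -cos(wt)
With w = 10: H{sin(10t)} = -cos(10t)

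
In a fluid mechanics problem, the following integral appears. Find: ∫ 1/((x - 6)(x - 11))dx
Partial fractions: 1/((x-6)(x-11))=A/(x-6) + B/(x-11)
A=-1/5, B=1/5
∫ [-1/5· 1/(x-6) + 1/5· 1/(x-11)] dx
=(1/5)[ln|x-11| - ln|x-6|] + C

Answer: (1/5)·ln|(x-11)/(x-6)| + C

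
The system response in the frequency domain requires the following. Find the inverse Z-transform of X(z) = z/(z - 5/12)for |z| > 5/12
Standard pair: z/(z-a) <-> a^n*u[n] for causal signals
With a=5/12: x[n]=(5/12)^n*u[n]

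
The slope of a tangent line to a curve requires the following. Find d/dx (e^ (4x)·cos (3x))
Product rule: (fg)' = f'g+fg'
f = e^(4x), f' = 4·e^(4x)
g = cos(3x), g' = -3·sin(3x)

Answer: 4·e^(4x)·cos(3x)-3·e^(4x)·sin(3x)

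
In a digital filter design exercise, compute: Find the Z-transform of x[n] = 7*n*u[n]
Z{n * u[n]}=z/(z-1)^2
By linearity: Z{7 * n * u[n]}=7z/(z-1)^2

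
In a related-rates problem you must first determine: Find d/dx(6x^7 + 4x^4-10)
Power rule: d/dx(ax^n)=n·a·x^(n-1)
Term by term: 42·x^6 + 16·x^3

Answer: 42x^6 + 16x^3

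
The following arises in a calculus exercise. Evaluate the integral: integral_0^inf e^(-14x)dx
integral_0^inf e^(-14x) dx = [-1/14*e^(-14x)]_0^inf
= 0 - (-1/14) = 1/14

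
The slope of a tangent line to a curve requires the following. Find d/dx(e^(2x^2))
Chain rule: d/dx[e^u]=e^u · u' where u=2x^2
u'=4x

Answer: 4x·e^(2x^2)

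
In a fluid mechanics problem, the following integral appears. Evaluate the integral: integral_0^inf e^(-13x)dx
integral_0^inf e^(-13x) dx = [-1/13*e^(-13x)]_0^inf
= 0 - (-1/13) = 1/13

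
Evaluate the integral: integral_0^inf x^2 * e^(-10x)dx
This is a Gamma integral. Substitute u=10x (du=10 dx):
integral_0^inf x^2 * e^(-10x) dx=(1/10^3) integral_0^inf u^2 * e^(-u) du
=Gamma(3)/10^3=2!/10^3=2/1000

Answer: 1/500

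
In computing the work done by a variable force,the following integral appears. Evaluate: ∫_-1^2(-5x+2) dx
Step 1: Find antiderivative F(x) = (-5/2)x^2+2x
Step 2: F(2) - F(-1) = -6 - (-9/2) = -3/2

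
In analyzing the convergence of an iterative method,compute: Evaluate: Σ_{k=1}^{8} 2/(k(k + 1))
Partial fractions: 2/(k(k + 1))=2/k - 2/(k + 1)
Telescoping sum: 2(1 - 1/9)=2·8/9

Answer: 16/9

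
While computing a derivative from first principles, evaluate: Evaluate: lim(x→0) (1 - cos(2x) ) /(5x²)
Using 1-cos(u) ≈ u²/2 for small u:
(1-cos(2x)) ≈ (2x)²/2=4x²/2
So limit=4/(2·5)=2/5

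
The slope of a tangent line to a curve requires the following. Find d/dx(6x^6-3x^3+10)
Power rule: d/dx(ax^n) = n·a·x^(n-1)
Term by term: 36·x^5-9·x^2

Answer: 36x^5-9x^2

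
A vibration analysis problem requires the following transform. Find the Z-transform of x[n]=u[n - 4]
Using the time-shift property: Z{u[n-4]} = z^(-4) * z/(z-1)
= z^(-3)/(z-1)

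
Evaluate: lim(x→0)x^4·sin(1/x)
Squeeze theorem: -|x^4| ≤ x^4·sin(1/x) ≤ |x^4|
Since x^4 → 0 as x → 0, by squeeze theorem the limit is 0

Answer: 0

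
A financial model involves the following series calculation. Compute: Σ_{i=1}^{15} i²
Using formula: Σ i^2 = n(n+1)(2n+1)/6 = 15·16·31/6 = 1240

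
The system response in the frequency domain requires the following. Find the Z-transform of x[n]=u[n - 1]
Using the time-shift property: Z{u[n-1]}=z^(-1)*z/(z-1)
=z^(0)/(z-1)

Answer: 1/(z-1)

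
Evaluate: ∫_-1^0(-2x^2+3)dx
Step 1: Find antiderivative F(x) = (-2/3)x^3 + 3x
Step 2: F(0) - F(-1) = 0 - (-7/3) = 7/3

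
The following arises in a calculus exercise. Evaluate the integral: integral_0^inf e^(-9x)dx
integral_0^inf e^(-9x) dx = [-1/9*e^(-9x)]_0^inf
= 0 - (-1/9) = 1/9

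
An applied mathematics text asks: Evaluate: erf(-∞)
erf(-∞) = -1 (the error function is odd, so erf(-∞) = -erf(∞) = -1)

Answer: -1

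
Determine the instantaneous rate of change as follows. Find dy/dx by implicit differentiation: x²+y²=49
Differentiate both sides: 2x+2y·(dy/dx)=0
Solve: dy/dx=-2x/(2y)=-x/y

Answer: dy/dx=-x/y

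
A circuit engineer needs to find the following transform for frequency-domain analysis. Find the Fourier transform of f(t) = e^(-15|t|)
Using the standard pair: F{e^(-a|t|)} = 2a/(a^2+omega^2)
With a = 15: F(omega) = 30/(225+omega^2)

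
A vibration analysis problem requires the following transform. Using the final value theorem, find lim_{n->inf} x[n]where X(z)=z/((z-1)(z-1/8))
Final value theorem: lim x[n]=lim_{z->1} (z-1) * X(z)
(z-1) * X(z)=z/(z-1/8)
As z->1: 1/(1 - 1/8)=1/(7/8)=8/7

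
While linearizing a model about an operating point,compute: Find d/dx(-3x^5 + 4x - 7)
Power rule: d/dx(ax^n)=n·a·x^(n-1)
Term by term: -15·x^4 + 4

Answer: -15x^4 + 4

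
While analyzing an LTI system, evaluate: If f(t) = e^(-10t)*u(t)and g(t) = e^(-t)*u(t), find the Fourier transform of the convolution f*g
By the convolution theorem: F{f*g}=F(omega)*G(omega)
F(omega)=1/(10 + j*omega), G(omega)=1/(1 + j*omega)
F{f*g}=1/((10 + j*omega)(1 + j*omega))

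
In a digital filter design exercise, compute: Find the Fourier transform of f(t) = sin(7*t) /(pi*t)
sin(W*t)/(pi*t) = (W/pi)*sinc(W*t/pi) is the impulse response of the ideal low-pass filter with cutoff W (here W = 7).
Its Fourier transform is a rectangular function:
F(omega) = 1 for |omega| < 7, 0 otherwise

Answer: rect(omega/14) [i.e., 1 for |omega| < 7, 0 otherwise]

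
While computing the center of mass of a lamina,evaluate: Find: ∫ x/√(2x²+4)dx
Let u=2x²+4, du=4x dx
∫ (1/4)·u^(-1/2) du=√u/2+C

Answer: √(2x²+4)/2+C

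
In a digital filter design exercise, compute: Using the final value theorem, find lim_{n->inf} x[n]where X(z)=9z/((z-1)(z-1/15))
Final value theorem: lim x[n] = lim_{z->1} (z-1) * X(z)
(z-1) * X(z) = 9z/(z-1/15)
As z->1: 9/(1-1/15) = 9/(14/15) = 135/14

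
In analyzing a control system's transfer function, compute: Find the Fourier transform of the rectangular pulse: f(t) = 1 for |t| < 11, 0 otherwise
F(omega)=integral from -11 to 11 of e^(-j*omega*t) dt
=2*sin(11*omega)/omega=22*sinc(11*omega/pi)

Answer: 2*sin(11*omega)/omega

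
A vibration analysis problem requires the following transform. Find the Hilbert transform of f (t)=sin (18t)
The Hilbert transform shifts each frequency component by -pi/2.
H{sin(wt)}=-cos(wt)
With w=18: H{sin(18t)}=-cos(18t)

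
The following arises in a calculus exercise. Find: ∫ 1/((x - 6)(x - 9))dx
Partial fractions: 1/((x-6)(x-9))=A/(x-6)+B/(x-9)
A=-1/3, B=1/3
∫ [-1/3· 1/(x-6)+1/3· 1/(x-9)] dx
=(1/3)[ln|x-9| - ln|x-6|]+C

Answer: (1/3)·ln|(x-9)/(x-6)|+C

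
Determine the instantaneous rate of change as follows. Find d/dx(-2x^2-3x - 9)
Power rule: d/dx(ax^n) = n·a·x^(n-1)
Term by term: -4·x - 3

Answer: -4x - 3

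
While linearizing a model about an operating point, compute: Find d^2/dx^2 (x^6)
Apply power rule 2 times:
d^1: 6x^5
d^2: 30x^4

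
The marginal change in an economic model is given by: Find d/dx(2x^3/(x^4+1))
Quotient rule: (f/g)'=(f'g - fg')/g²
f=2x^3, f'=6x^2
g=x^4+1, g'=4x^3

Answer: (6x^2·(x^4+1)-8x^6)/(x^4+1)²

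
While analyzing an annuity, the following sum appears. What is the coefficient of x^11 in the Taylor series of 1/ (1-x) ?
1/(1-x) = Σ x^n for |x|<1
All coefficients are 1

Answer: 1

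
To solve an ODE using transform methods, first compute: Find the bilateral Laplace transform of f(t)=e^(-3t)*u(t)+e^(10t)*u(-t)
For e^(-3t) * u(t): L = 1/(s + 3), Re(s) > -3
For e^(10t) * u(-t): L = -1/(s-10), Re(s) < 10
Combined: F(s) = 1/(s + 3) - 1/(s-10), -3 < Re(s) < 10

Answer: 1/(s + 3) - 1/(s-10), ROC: -3 < Re(s) < 10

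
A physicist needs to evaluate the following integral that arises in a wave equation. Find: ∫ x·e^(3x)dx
Integration by parts: u=x, dv=e^(3x) dx
du=dx, v=e^(3x)/3
=x·e^(3x)/3 - ∫ e^(3x)/3 dx
=x·e^(3x)/3 - e^(3x)/9 + C

Answer: e^(3x)(x/3 - 1/9) + C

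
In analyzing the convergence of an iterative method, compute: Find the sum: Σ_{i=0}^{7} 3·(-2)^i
Geometric series: S=a(1 - r^n)/(1 - r)
a=3, r=-2, n=8
S=3(1 - 256)/3=-255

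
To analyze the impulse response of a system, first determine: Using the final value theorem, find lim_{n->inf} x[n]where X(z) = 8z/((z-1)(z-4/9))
Final value theorem: lim x[n]=lim_{z->1} (z-1) * X(z)
(z-1) * X(z)=8z/(z-4/9)
As z->1: 8/(1 - 4/9)=8/(5/9)=72/5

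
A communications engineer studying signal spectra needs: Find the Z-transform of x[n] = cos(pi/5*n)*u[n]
Z{cos(w0 * n) * u[n]}=z(z - cos(w0))/(z^2-2z * cos(w0)+1)
With w0=pi/5: X(z)=z(z - cos(pi/5))/(z^2-2z * cos(pi/5)+1)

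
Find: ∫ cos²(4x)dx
Using identity cos²(u)=(1+cos(2u))/2:
∫ (1+cos(8x))/2 dx=x/2+sin(8x)/16+C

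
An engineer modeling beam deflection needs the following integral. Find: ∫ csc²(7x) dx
Since d/dx[-cot(7x)] = 7csc²(7x), integral = -cot(7x)/7 + C

Answer: (-1/7)cot(7x) + C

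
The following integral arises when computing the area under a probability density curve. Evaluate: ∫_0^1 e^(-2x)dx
Antiderivative: (1/(-2))e^(-2x)
Evaluate: (1/(-2))(e^-2-1)

Answer: (e^-2-1)/(-2)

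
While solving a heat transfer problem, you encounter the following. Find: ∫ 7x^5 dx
Using power rule: ∫ 7x^5 dx=7/6 x^6+C=(7/6)x^6+C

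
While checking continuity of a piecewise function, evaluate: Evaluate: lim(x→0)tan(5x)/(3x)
tan(u) ≈ u for small u:
tan(5x)/(3x) ≈ 5x/(3x) = 5/3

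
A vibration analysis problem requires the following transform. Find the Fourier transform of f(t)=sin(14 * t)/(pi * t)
sin(W*t)/(pi*t)=(W/pi)*sinc(W*t/pi) is the impulse response of the ideal low-pass filter with cutoff W (here W=14).
Its Fourier transform is a rectangular function:
F(omega)=1 for |omega| < 14, 0 otherwise

Answer: rect(omega/28) [i.e., 1 for |omega| < 14, 0 otherwise]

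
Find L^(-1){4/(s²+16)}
L^(-1){w/(s² + w²)} = sin(wt)
Here w = 4

Answer: sin(4t)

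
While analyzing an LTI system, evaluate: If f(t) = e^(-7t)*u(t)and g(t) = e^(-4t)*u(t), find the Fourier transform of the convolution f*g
By the convolution theorem: F{f * g}=F(omega) * G(omega)
F(omega)=1/(7+j * omega), G(omega)=1/(4+j * omega)
F{f * g}=1/((7+j * omega)(4+j * omega))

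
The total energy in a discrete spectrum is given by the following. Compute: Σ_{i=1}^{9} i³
Using formula: Σ i^3=[n(n + 1)/2]²=[9·10/2]²=2025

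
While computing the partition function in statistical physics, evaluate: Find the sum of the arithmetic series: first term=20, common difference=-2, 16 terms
Last term: a_n = 20 + (16 - 1)·-2 = -10
Sum = n(a_1 + a_n)/2 = 16(20 + (-10))/2 = 80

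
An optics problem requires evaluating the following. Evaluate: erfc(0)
erfc(x)=1 - erf(x); erfc(0)=1 - erf(0)=1-0=1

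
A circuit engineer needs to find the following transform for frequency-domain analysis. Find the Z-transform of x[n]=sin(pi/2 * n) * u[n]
Z{sin(w0 * n) * u[n]} = z * sin(w0)/(z^2-2z * cos(w0)+1)
With w0 = pi/2: X(z) = z * sin(pi/2)/(z^2-2z * cos(pi/2)+1)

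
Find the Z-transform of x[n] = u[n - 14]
Using the time-shift property: Z{u[n-14]}=z^(-14)*z/(z-1)
=z^(-13)/(z-1)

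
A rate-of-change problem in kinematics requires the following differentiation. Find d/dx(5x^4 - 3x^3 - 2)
Power rule: d/dx(ax^n) = n·a·x^(n-1)
Term by term: 20·x^3-9·x^2

Answer: 20x^3-9x^2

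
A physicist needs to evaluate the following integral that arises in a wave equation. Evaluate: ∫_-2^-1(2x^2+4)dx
Step 1: Find antiderivative F(x)=(2/3)x^3 + 4x
Step 2: F(-1) - F(-2)=-14/3 - (-40/3)=26/3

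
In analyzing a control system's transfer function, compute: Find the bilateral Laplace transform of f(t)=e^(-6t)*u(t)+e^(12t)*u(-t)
For e^(-6t) * u(t): L=1/(s+6), Re(s) > -6
For e^(12t) * u(-t): L=-1/(s-12), Re(s) < 12
Combined: F(s)=1/(s+6)-1/(s-12), -6 < Re(s) < 12

Answer: 1/(s+6)-1/(s-12), ROC: -6 < Re(s) < 12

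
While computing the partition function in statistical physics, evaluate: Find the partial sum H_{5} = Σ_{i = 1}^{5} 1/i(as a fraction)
H_5=1 + 1/2 + 1/3 + ... + 1/5
=137/60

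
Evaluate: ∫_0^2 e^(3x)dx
Antiderivative: (1/3)e^(3x)
Evaluate: (1/3)(e^6-1)

Answer: (e^6-1)/3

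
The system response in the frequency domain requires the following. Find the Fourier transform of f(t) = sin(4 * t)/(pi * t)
sin(W * t)/(pi * t)=(W/pi) * sinc(W * t/pi) is the impulse response of the ideal low-pass filter with cutoff W (here W=4).
Its Fourier transform is a rectangular function:
F(omega)=1 for |omega| < 4, 0 otherwise

Answer: rect(omega/8) [i.e., 1 for |omega| < 4, 0 otherwise]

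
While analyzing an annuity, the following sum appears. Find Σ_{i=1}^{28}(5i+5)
= 5·Σ i + 5·28 = 5·406 + 140 = 2170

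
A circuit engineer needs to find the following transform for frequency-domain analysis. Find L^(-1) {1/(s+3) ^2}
L^(-1){1/(s-a)^n}=t^(n-1)·e^(at)/(n-1)!
Here a=-3, n=2: t^1·e^(-3t)/1

Answer: t·e^(-3t)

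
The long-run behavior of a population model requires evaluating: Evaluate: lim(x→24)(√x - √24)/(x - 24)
Multiply by conjugate (√x + √24)/(√x + √24):
=(x - 24)/((x - 24)(√x + √24))=1/(√x + √24)
As x → 24: 1/(2√24)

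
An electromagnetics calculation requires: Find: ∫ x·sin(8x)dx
By parts: u=x, dv=sin(8x) dx
du=dx, v=-cos(8x)/8
=-x·cos(8x)/8+sin(8x)/8²+C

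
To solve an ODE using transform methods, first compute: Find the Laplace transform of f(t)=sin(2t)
L{sin(wt)}=w/(s² + w²)
L{sin(2t)}=2/(s² + 4)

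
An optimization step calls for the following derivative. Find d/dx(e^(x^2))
Chain rule: d/dx[e^u] = e^u · u' where u = x^2
u' = 2x

Answer: 2x·e^(x^2)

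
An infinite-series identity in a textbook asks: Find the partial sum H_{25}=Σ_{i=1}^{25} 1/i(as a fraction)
H_25=1 + 1/2 + 1/3 + ... + 1/25
=34052522467/8923714800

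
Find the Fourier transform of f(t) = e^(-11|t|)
Using the standard pair: F{e^(-a|t|)} = 2a/(a^2 + omega^2)
With a = 11: F(omega) = 22/(121 + omega^2)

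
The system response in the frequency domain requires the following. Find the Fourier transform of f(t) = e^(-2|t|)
Using the standard pair: F{e^(-a|t|)} = 2a/(a^2+omega^2)
With a = 2: F(omega) = 4/(4+omega^2)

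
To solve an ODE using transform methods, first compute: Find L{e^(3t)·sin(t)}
First shifting: L{e^(at)f(t)} = F(s-a)
L{sin(t)} = 1/(s²+1)
Shift: 1/((s-3)²+1)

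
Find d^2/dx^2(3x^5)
Apply power rule 2 times:
d^1: 15x^4
d^2: 60x^3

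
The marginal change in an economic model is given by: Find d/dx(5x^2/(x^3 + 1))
Quotient rule: (f/g)'=(f'g - fg')/g²
f=5x^2, f'=10x
g=x^3+1, g'=3x^2

Answer: (10x·(x^3+1)-15x^4)/(x^3+1)²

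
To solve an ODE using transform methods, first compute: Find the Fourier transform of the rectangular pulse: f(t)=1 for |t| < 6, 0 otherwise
F(omega)=integral from -6 to 6 of e^(-j*omega*t) dt
=2*sin(6*omega)/omega=12*sinc(6*omega/pi)

Answer: 2*sin(6*omega)/omega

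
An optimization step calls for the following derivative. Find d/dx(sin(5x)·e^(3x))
Product rule: (fg)' = f'g + fg'
f = sin(5x), f' = 5·cos(5x)
g = e^(3x), g' = 3·e^(3x)

Answer: 5·cos(5x)·e^(3x) + 3·sin(5x)·e^(3x)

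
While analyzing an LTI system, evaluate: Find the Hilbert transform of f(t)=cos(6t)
The Hilbert transform shifts each frequency component by -pi/2.
H{cos(wt)}=sin(wt)
With w=6: H{cos(6t)}=sin(6t)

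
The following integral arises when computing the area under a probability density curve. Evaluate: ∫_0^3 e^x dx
Antiderivative: e^x
Evaluate: (e^3-1)

Answer: e^3-1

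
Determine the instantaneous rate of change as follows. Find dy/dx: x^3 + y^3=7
Differentiate: 3x^2 + 3y^2·(dy/dx)=0
dy/dx=-3x^2/(3y^2)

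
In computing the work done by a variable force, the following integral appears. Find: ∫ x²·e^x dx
Integration by parts twice:
First: u=x², dv=e^x dx => x²e^x - 2∫ xe^x dx
Second: u=x, dv=e^x dx => xe^x - e^x
Combining: x²e^x - 2xe^x+2e^x+C

Answer: e^x(x² - 2x+2)+C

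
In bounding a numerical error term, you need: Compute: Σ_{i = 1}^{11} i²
Using formula: Σ i^2 = n(n+1)(2n+1)/6 = 11·12·23/6 = 506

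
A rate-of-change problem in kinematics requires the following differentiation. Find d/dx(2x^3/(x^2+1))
Quotient rule: (f/g)'=(f'g - fg')/g²
f=2x^3, f'=6x^2
g=x^2+1, g'=2x

Answer: (6x^2·(x^2+1)-4x^4)/(x^2+1)²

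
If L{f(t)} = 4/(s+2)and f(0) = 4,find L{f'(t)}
L{f'(t)} = s·F(s) - f(0) = 4s/(s+2)-4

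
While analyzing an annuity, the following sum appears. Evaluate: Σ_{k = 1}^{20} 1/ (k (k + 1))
Partial fractions: 1/(k(k+1)) = 1/k - 1/(k+1)
Telescoping sum: 1(1-1/21) = 1·20/21

Answer: 20/21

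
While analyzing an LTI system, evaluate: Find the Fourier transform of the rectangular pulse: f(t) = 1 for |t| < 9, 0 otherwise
F(omega) = integral from -9 to 9 of e^(-j*omega*t) dt
= 2*sin(9*omega)/omega = 18*sinc(9*omega/pi)

Answer: 2*sin(9*omega)/omega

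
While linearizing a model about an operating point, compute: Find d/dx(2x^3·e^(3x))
Product rule: (fg)' = f'g + fg'
f = 2x^3, f' = 6x^2
g = e^(3x), g' = 3·e^(3x)

Answer: 6x^2·e^(3x) + 6x^3·e^(3x)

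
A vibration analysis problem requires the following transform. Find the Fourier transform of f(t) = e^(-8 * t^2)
The Fourier transform of a Gaussian e^(-a * t^2) is sqrt(pi/a) * e^(-omega^2/(4a)).
With a = 8: F(omega) = sqrt(pi/8) * e^(-omega^2/32)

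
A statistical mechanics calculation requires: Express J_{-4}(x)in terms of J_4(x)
For integer n: J_{-n}(x) = (-1)^n J_n(x)
With n = 4: J_{-4}(x) = (-1)^4 J_4(x) = J_4(x)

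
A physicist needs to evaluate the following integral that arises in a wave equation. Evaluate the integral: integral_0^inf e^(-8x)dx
integral_0^inf e^(-8x) dx = [-1/8 * e^(-8x)]_0^inf
= 0 - (-1/8) = 1/8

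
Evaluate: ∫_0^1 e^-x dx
Antiderivative: -e^-x
Evaluate: -(e^-1 - 1)

Answer: (e^-1 - 1)/(-1)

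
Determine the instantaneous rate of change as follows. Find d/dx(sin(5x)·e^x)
Product rule: (fg)'=f'g+fg'
f=sin(5x), f'=5·cos(5x)
g=e^x, g'=e^x

Answer: 5·cos(5x)·e^x+sin(5x)·e^x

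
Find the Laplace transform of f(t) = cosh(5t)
L{cosh(at)}=s/(s²-a²)
L{cosh(5t)}=s/(s²-25)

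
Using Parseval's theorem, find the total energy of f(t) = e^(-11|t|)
Parseval's theorem: E=integral |f(t)|^2 dt=(1/2pi) integral |F(omega)|^2 domega
E=integral_{-inf}^{inf} e^(-22|t|) dt=2 * integral_0^inf e^(-22t) dt=2/(2 * 11)=1/11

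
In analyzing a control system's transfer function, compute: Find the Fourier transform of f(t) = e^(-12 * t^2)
The Fourier transform of a Gaussian e^(-a * t^2) is sqrt(pi/a) * e^(-omega^2/(4a)).
With a=12: F(omega)=sqrt(pi/12) * e^(-omega^2/48)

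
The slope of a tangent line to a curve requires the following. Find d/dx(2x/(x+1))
Quotient rule: (f/g)' = (f'g - fg')/g²
f = 2x, f' = 2
g = x + 1, g' = 1

Answer: (2·(x + 1) - 2x)/(x + 1)²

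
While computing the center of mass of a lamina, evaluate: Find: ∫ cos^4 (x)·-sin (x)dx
Let u = cos(x), du = -sin(x) dx
∫ u^4 du = u^5/5 + C

Answer: cos^5(x)/5 + C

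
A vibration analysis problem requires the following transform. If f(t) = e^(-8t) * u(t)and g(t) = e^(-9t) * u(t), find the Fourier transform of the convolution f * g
By the convolution theorem: F{f * g}=F(omega) * G(omega)
F(omega)=1/(8 + j * omega), G(omega)=1/(9 + j * omega)
F{f * g}=1/((8 + j * omega)(9 + j * omega))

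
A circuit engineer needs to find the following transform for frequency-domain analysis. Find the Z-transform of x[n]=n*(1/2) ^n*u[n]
Using the property Z{n * a^n * u[n]}=az/(z-a)^2
With a=1/2: X(z)=(1/2)z/(z - 1/2)^2, |z| > 1/2

Answer: (1/2)z/(z - 1/2)^2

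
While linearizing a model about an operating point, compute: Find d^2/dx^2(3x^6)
Apply power rule 2 times:
d^1: 18x^5
d^2: 90x^4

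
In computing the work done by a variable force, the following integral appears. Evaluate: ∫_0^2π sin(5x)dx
Antiderivative: -cos(5x)/5
Evaluate at bounds: [-cos(5·2π)/5] - [-cos(5·0)/5]
=(-(1) + (1))/5=0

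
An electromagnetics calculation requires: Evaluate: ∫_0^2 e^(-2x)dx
Antiderivative: (1/(-2))e^(-2x)
Evaluate: (1/(-2))(e^-4 - 1)

Answer: (e^-4 - 1)/(-2)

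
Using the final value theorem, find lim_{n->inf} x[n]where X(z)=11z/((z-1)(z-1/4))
Final value theorem: lim x[n]=lim_{z->1} (z-1)*X(z)
(z-1)*X(z)=11z/(z-1/4)
As z->1: 11/(1-1/4)=11/(3/4)=44/3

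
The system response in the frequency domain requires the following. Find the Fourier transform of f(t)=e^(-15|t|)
Using the standard pair: F{e^(-a|t|)} = 2a/(a^2+omega^2)
With a = 15: F(omega) = 30/(225+omega^2)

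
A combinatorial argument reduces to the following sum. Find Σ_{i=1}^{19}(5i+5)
= 5·Σ i + 5·19 = 5·190 + 95 = 1045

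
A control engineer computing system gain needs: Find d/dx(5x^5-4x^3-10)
Power rule: d/dx(ax^n)=n·a·x^(n-1)
Term by term: 25·x^4 - 12·x^2

Answer: 25x^4 - 12x^2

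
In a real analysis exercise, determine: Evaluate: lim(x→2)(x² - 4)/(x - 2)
Factor: (x² - 4)=(x-2)(x+2)
Cancel (x-2): lim(x→2) (x+2)=4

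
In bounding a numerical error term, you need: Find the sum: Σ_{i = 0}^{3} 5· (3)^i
Geometric series: S=a(1 - r^n)/(1 - r)
a=5, r=3, n=4
S=5(1 - 81)/-2=200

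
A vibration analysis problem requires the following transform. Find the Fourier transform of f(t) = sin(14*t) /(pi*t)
sin(W*t)/(pi*t)=(W/pi)*sinc(W*t/pi) is the impulse response of the ideal low-pass filter with cutoff W (here W=14).
Its Fourier transform is a rectangular function:
F(omega)=1 for |omega| < 14, 0 otherwise

Answer: rect(omega/28) [i.e., 1 for |omega| < 14, 0 otherwise]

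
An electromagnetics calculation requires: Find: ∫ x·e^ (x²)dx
Let u=x², du=2x dx
∫ (1/2)e^u du=e^u/2 + C

Answer: e^(x²)/2 + C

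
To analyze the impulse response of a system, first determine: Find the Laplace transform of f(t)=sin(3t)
L{sin(wt)}=w/(s²+w²)
L{sin(3t)}=3/(s²+9)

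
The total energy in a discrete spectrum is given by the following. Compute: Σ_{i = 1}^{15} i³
Using formula: Σ i^3=[n(n+1)/2]²=[15·16/2]²=14400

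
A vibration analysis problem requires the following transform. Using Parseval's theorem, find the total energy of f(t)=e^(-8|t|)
Parseval's theorem: E=integral |f(t)|^2 dt=(1/2pi) integral |F(omega)|^2 domega
E=integral_{-inf}^{inf} e^(-16|t|) dt=2*integral_0^inf e^(-16t) dt=2/(2*8)=1/8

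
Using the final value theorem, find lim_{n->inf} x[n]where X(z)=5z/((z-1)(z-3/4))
Final value theorem: lim x[n]=lim_{z->1} (z-1) * X(z)
(z-1) * X(z)=5z/(z-3/4)
As z->1: 5/(1 - 3/4)=5/(1/4)=20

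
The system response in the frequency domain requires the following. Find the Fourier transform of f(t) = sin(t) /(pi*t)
sin(W * t)/(pi * t)=(W/pi) * sinc(W * t/pi) is the impulse response of the ideal low-pass filter with cutoff W (here W=1).
Its Fourier transform is a rectangular function:
F(omega)=1 for |omega| < 1, 0 otherwise

Answer: rect(omega/2) [i.e., 1 for |omega| < 1, 0 otherwise]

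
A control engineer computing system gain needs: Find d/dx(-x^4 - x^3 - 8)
Power rule: d/dx(ax^n)=n·a·x^(n-1)
Term by term: -4·x^3-3·x^2

Answer: -4x^3-3x^2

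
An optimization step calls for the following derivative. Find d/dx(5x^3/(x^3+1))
Quotient rule: (f/g)' = (f'g - fg')/g²
f = 5x^3, f' = 15x^2
g = x^3+1, g' = 3x^2

Answer: (15x^2·(x^3+1)-15x^5)/(x^3+1)²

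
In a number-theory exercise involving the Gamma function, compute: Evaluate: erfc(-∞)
erfc(x) = 1 - erf(x); erfc(-∞) = 1 - erf(-∞) = 1 - (-1) = 2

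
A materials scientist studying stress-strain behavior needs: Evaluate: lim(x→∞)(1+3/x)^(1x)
Rewrite as [(1+3/x)^x]^1.
lim(1+3/x)^x=e^3, so limit=(e^3)^1=e^3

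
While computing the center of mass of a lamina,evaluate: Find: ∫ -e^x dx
Since d/dx[e^x] = +e^x, we get -1e^x+C

Answer: -e^x+C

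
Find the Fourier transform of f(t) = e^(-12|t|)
Using the standard pair: F{e^(-a|t|)}=2a/(a^2 + omega^2)
With a=12: F(omega)=24/(144 + omega^2)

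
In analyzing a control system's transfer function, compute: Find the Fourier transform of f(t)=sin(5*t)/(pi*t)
sin(W*t)/(pi*t)=(W/pi)*sinc(W*t/pi) is the impulse response of the ideal low-pass filter with cutoff W (here W=5).
Its Fourier transform is a rectangular function:
F(omega)=1 for |omega| < 5, 0 otherwise

Answer: rect(omega/10) [i.e., 1 for |omega| < 5, 0 otherwise]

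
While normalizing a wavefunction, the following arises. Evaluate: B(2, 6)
B(x,y)=Γ(x)Γ(y)/Γ(x + y)=(x-1)!(y-1)!/(x + y-1)!
B(2,6)=1!·5!/7!=1/42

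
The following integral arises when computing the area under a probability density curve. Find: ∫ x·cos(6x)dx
By parts: u=x, dv=cos(6x) dx
du=dx, v=sin(6x)/6
=x·sin(6x)/6+cos(6x)/6²+C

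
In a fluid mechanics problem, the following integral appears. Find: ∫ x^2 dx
Using power rule: ∫ x^2 dx=1/3 x^3 + C=(1/3)x^3 + C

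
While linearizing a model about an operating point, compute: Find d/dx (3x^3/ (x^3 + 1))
Quotient rule: (f/g)'=(f'g - fg')/g²
f=3x^3, f'=9x^2
g=x^3+1, g'=3x^2

Answer: (9x^2·(x^3+1)-9x^5)/(x^3+1)²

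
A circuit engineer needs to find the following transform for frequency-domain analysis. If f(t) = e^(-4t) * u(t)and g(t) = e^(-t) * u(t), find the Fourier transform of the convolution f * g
By the convolution theorem: F{f*g}=F(omega)*G(omega)
F(omega)=1/(4+j*omega), G(omega)=1/(1+j*omega)
F{f*g}=1/((4+j*omega)(1+j*omega))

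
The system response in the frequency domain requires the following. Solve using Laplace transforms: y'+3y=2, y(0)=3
Take L of both sides: sY(s)-3+3Y(s)=2/s
Y(s)(s+3)=2/s+3
Y(s)=2/(s(s+3))+3/(s+3)
Partial fractions: 2/(s(s+3))=(2/3)/s - (2/3)/(s+3)
So Y(s)=(2/3)/s+(7/3)/(s+3)
Inverse transform (L^(-1){1/s}=1, L^(-1){1/(s+3)}=e^(-3t)):

Answer: y(t)=2/3+(7/3)·e^(-3t)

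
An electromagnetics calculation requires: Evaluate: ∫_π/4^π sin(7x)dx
Antiderivative: -cos(7x)/7
Evaluate at bounds: [-cos(7·π)/7] - [-cos(7·π/4)/7]
= (-(-1)+(√2/2))/7 = 1/7+√2/14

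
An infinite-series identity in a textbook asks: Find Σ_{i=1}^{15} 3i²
= 3·n(n+1)(2n+1)/6 = 3·15·16·31/6 = 3720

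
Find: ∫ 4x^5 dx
Using power rule: ∫ 4x^5 dx = 4/6 x^6 + C = (2/3)x^6 + C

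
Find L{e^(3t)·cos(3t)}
First shifting: L{e^(at)f(t)} = F(s-a)
L{cos(3t)} = s/(s²+9)
Shift: (s-3)/((s-3)²+9)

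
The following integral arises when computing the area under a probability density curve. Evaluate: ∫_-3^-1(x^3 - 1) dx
Step 1: Find antiderivative F(x)=(1/4)x^4 - x
Step 2: F(-1) - F(-3)=5/4 - (93/4)=-22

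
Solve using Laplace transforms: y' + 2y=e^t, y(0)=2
Take L: sY - 2 + 2Y=1/(s-1)
Y(s + 2)=1/(s-1) + 2
Y=1/((s-1)(s + 2)) + 2/(s + 2)
Partial fractions: 1/((s-1)(s + 2))=(1/3)/(s-1) - (1/3)/(s + 2)
So Y=(1/3)/(s-1) + (5/3)/(s + 2)
Inverse Laplace transform (L^(-1){1/(s-1)}=e^t, L^(-1){1/(s + 2)}=e^(-2t)):

Answer: y(t)=(1/3)·e^t + (5/3)·e^(-2t)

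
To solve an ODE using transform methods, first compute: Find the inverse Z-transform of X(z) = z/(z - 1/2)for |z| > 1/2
Standard pair: z/(z-a) <-> a^n*u[n] for causal signals
With a=1/2: x[n]=(1/2)^n*u[n]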